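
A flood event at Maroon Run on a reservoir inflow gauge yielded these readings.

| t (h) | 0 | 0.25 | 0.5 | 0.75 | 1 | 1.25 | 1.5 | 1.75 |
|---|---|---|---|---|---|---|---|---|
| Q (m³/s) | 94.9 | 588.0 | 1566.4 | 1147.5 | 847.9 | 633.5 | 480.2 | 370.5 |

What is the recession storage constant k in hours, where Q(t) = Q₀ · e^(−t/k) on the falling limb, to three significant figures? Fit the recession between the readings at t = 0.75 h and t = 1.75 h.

k ≈ 0.885 h

On the falling limb, Q drops from 1147.5 to 370.5 m³/s between t = 0.75 h and t = 1.75 h (Δt = 1 h).
k = −Δt / ln(Q₂/Q₁) = −1 / ln(370.5/1147.5) = 0.885 h.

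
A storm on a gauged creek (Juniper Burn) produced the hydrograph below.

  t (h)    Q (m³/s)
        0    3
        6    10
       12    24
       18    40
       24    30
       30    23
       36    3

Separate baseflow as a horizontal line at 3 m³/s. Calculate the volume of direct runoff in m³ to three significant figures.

Direct-runoff ordinates (Q − Q_b): 0.0, 7.0, 21.0, 37.0, 27.0, 20.0, 0.0 m³/s.
ΣQ_DR = 112.0 m³/s.
With Δt = 6 h = 21600 s, V = ΣQ_DR · Δt = 112.0 × 21600 = 2.42 × 10^6 m³.

V ≈ 2.42 × 10^6 m³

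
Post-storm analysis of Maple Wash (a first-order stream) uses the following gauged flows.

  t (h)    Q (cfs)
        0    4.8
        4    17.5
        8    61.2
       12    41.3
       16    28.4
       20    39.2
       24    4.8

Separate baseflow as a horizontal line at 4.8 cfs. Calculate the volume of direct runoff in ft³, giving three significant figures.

V ≈ 2.36 × 10^6 ft³

Direct-runoff ordinates (Q − Q_b): 0.0, 12.7, 56.4, 36.5, 23.6, 34.4, 0.0 cfs.
ΣQ_DR = 163.6 cfs.
With Δt = 4 h = 14400 s, V = ΣQ_DR · Δt = 163.6 × 14400 = 2.36 × 10^6 ft³.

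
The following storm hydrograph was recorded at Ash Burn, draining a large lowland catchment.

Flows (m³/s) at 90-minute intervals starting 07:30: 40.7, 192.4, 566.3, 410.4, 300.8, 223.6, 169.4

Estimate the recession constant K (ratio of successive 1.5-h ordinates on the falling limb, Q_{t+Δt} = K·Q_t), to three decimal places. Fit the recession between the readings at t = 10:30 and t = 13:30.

K ≈ 0.729

Using the recession-limb readings at t = 10:30 and t = 13:30: Q falls from 566.3 to 300.8 m³/s over 2 intervals.
K = (Q₂/Q₁)^(1/2) = (300.8/566.3)^(1/2) = 0.729.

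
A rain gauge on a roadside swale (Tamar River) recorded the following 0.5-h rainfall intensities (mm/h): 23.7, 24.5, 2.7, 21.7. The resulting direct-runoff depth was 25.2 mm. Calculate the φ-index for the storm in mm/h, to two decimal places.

φ ≈ 6.50 mm/h

Only the 3 blocks with intensity above φ contribute runoff: 23.7, 24.5, 21.7 mm/h.
Σ(I−φ)·Δt = d  ⇒  (23.7+24.5+21.7 − 3φ)·0.5 = 25.2
φ = (69.90 − 25.2/0.5) / 3 = 6.50 mm/h.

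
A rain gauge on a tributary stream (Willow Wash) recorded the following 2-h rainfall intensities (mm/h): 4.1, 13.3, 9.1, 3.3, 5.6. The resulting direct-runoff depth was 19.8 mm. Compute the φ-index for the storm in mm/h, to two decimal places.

Only the 2 blocks with intensity above φ contribute runoff: 13.3, 9.1 mm/h.
Σ(I−φ)·Δt = d  ⇒  (13.3+9.1 − 2φ)·2 = 19.8
φ = (22.40 − 19.8/2) / 2 = 6.25 mm/h.

φ ≈ 6.25 mm/h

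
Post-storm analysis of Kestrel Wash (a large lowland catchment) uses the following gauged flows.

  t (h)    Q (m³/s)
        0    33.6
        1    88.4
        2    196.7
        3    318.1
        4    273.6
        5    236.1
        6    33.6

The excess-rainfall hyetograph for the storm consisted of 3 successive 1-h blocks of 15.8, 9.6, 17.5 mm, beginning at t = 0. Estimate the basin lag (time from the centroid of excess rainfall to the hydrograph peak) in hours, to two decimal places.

t_L ≈ 1.46 h

Centroid of excess rainfall: t_c = Σ P_i·t̄_i / ΣP_i = 1.5396 h (block centres at 0.5, 1.5, 2.5 h).
Hydrograph peak occurs at t = 3 h, so basin lag t_L = 3 − 1.5396 = 1.46 h.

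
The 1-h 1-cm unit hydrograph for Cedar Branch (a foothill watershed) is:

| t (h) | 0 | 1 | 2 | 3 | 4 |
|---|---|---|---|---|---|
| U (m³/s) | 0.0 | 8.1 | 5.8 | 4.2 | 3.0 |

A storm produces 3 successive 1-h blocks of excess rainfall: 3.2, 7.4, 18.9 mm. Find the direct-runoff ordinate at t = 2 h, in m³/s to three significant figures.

By discrete convolution, Q_j = Σ (P_i / 10 mm) · U_{j−i}.
At t = 2 h (j=2): Q = (3.2/10)·5.8 + (7.4/10)·8.1 + (18.9/10)·0.0 = 7.85 m³/s.

Q ≈ 7.85 m³/s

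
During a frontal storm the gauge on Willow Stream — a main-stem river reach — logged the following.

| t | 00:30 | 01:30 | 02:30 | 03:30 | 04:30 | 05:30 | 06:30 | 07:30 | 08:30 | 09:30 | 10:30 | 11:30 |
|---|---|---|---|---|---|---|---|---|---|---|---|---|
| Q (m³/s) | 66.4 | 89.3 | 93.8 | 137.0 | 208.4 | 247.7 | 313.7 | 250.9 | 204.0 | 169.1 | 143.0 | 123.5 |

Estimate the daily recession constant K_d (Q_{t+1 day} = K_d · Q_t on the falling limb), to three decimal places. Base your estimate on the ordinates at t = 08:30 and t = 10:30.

K_d ≈ 0.014

Between t = 08:30 and t = 10:30 the flow falls from 204.0 to 143.0 m³/s over 2×1 h = 2 h.
Per-interval ratio K = (143.0/204.0)^(1/2) = 0.8372; K_d = K^(24/1) = 0.014.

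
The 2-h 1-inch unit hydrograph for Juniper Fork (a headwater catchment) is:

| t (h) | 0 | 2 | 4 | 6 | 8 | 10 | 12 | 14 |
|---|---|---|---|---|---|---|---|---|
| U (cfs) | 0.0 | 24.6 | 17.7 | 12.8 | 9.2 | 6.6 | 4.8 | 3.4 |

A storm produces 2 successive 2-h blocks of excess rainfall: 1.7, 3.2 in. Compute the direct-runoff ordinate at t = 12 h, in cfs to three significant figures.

Q ≈ 29.3 cfs

By discrete convolution, Q_j = Σ (P_i / 1 in) · U_{j−i}.
At t = 12 h (j=6): Q = (1.7/1)·4.8 + (3.2/1)·6.6 = 29.3 cfs.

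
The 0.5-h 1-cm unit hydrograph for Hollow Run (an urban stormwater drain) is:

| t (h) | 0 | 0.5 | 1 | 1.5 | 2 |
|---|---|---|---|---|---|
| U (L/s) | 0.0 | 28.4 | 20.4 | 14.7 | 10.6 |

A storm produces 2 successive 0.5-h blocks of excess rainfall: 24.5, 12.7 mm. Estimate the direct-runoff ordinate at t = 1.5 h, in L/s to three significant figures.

By discrete convolution, Q_j = Σ (P_i / 10 mm) · U_{j−i}.
At t = 1.5 h (j=3): Q = (24.5/10)·14.7 + (12.7/10)·20.4 = 61.9 L/s.

Q ≈ 61.9 L/s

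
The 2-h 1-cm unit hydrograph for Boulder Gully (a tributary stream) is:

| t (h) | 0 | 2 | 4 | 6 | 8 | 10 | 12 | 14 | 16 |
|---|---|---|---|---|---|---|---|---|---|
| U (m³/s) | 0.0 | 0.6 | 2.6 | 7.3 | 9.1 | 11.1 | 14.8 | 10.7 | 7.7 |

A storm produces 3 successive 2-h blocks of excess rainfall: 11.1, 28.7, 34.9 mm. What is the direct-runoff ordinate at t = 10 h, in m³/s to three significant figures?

By discrete convolution, Q_j = Σ (P_i / 10 mm) · U_{j−i}.
At t = 10 h (j=5): Q = (11.1/10)·11.1 + (28.7/10)·9.1 + (34.9/10)·7.3 = 63.9 m³/s.

Q ≈ 63.9 m³/s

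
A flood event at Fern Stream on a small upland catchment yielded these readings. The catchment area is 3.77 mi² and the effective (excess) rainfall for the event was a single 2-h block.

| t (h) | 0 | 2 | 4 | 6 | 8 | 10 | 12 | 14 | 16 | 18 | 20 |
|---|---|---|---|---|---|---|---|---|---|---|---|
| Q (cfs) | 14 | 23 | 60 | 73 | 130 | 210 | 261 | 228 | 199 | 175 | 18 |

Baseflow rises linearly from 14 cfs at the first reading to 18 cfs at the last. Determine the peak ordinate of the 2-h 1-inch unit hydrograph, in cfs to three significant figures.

Direct runoff: 0.00, 8.60, 45.20, 57.80, 114.40, 194.00, 244.60, 211.20, 181.80, 157.40, 0.00 cfs; ΣQ_DR = 1215 cfs, peak = 244.60 cfs.
Runoff depth d = ΣQ_DR·Δt / A = 1215 × 7200 / (3.77 mi²) = 0.9988 in.
The 1-inch UH is the DRH scaled by (1 in)/d, so U_p = 244.60 × 1/0.9988 = 245 cfs.

U_p ≈ 245 cfs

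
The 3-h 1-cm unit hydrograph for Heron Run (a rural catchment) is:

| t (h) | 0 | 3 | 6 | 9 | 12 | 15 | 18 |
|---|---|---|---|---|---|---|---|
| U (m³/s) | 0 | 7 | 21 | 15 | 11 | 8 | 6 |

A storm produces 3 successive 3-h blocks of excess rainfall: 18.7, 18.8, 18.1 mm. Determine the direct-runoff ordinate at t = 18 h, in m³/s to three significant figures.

Q ≈ 46.2 m³/s

By discrete convolution, Q_j = Σ (P_i / 10 mm) · U_{j−i}.
At t = 18 h (j=6): Q = (18.7/10)·6 + (18.8/10)·8 + (18.1/10)·11 = 46.2 m³/s.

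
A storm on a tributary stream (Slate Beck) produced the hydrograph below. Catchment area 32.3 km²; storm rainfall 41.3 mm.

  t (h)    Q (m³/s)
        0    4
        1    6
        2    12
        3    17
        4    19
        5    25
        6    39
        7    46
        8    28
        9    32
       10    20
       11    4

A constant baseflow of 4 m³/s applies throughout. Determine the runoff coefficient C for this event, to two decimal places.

ΣQ_DR = 204.0 m³/s; V = ΣQ_DR·Δt = 7.344 × 10^5 m³.
Runoff depth d = V / A = 22.74 mm.
C = d / P = 22.74 / 41.3 = 0.55.

C ≈ 0.55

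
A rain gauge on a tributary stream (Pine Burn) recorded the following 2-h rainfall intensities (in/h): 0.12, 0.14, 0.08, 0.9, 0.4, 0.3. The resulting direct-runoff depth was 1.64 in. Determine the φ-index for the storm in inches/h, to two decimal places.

φ ≈ 0.26 in/h

Only the 3 blocks with intensity above φ contribute runoff: 0.9, 0.4, 0.3 in/h.
Σ(I−φ)·Δt = d  ⇒  (0.9+0.4+0.3 − 3φ)·2 = 1.64
φ = (1.600 − 1.64/2) / 3 = 0.26 in/h.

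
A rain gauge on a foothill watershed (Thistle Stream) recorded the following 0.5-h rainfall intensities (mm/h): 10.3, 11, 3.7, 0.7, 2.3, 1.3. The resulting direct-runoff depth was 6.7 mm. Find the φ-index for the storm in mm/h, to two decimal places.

Only the 2 blocks with intensity above φ contribute runoff: 10.3, 11 mm/h.
Σ(I−φ)·Δt = d  ⇒  (10.3+11 − 2φ)·0.5 = 6.7
φ = (21.30 − 6.7/0.5) / 2 = 3.95 mm/h.

φ ≈ 3.95 mm/h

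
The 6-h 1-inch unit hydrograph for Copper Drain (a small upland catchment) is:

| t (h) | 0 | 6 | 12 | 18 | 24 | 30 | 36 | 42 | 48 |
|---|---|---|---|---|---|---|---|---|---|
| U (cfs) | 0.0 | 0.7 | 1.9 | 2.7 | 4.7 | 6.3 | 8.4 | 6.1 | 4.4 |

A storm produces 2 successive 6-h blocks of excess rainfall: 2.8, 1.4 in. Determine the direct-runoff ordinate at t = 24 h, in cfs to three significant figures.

By discrete convolution, Q_j = Σ (P_i / 1 in) · U_{j−i}.
At t = 24 h (j=4): Q = (2.8/1)·4.7 + (1.4/1)·2.7 = 16.9 cfs.

Q ≈ 16.9 cfs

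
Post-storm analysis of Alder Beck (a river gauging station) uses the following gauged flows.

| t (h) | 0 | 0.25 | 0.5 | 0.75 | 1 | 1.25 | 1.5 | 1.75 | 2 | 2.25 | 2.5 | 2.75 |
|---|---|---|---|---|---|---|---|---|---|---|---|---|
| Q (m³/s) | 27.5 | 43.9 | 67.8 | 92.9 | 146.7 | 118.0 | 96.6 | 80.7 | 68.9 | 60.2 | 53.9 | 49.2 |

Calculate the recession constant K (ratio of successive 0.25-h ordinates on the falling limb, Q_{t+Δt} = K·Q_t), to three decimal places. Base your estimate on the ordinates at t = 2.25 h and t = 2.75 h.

Using the recession-limb readings at t = 2.25 h and t = 2.75 h: Q falls from 60.2 to 49.2 m³/s over 2 intervals.
K = (Q₂/Q₁)^(1/2) = (49.2/60.2)^(1/2) = 0.904.

K ≈ 0.904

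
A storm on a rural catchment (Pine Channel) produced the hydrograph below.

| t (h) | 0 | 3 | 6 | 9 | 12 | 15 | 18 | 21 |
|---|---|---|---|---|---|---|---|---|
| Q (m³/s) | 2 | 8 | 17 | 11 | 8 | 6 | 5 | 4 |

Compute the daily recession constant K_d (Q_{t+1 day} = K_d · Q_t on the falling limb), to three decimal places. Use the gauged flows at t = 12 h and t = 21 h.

K_d ≈ 0.157

Between t = 12 h and t = 21 h the flow falls from 8 to 4 m³/s over 3×3 h = 9 h.
Per-interval ratio K = (4/8)^(1/3) = 0.7937; K_d = K^(24/3) = 0.157.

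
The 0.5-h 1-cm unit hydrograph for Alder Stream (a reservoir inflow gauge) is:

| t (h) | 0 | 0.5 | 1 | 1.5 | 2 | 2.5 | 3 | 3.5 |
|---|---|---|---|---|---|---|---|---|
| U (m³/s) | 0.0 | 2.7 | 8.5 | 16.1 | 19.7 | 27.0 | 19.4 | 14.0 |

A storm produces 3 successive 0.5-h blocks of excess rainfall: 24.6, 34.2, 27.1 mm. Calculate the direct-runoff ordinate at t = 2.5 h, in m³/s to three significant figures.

Q ≈ 177 m³/s

By discrete convolution, Q_j = Σ (P_i / 10 mm) · U_{j−i}.
At t = 2.5 h (j=5): Q = (24.6/10)·27.0 + (34.2/10)·19.7 + (27.1/10)·16.1 = 177 m³/s.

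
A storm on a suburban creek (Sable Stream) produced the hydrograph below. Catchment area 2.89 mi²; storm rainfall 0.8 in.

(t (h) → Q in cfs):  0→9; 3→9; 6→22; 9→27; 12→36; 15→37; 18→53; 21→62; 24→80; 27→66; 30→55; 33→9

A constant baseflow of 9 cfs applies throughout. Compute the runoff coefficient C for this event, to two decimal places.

ΣQ_DR = 357.0 cfs; V = ΣQ_DR·Δt = 3.856 × 10^6 ft³.
Runoff depth d = V / A = 0.5743 in.
C = d / P = 0.5743 / 0.8 = 0.72.

C ≈ 0.72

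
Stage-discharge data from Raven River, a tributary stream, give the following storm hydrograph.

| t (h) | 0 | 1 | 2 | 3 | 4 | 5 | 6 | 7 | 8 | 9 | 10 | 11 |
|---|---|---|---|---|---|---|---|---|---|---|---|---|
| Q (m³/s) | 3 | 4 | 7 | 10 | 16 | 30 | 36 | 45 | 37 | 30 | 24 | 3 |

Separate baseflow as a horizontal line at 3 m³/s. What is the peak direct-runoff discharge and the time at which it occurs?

Subtracting baseflow gives direct-runoff ordinates: 0.0, 1.0, 4.0, 7.0, 13.0, 27.0, 33.0, 42.0, 34.0, 27.0, 21.0, 0.0 m³/s.
The maximum is 42.0 m³/s, occurring at the reading for t = 7 h.

Q_p = 42.0 m³/s at t = 7 h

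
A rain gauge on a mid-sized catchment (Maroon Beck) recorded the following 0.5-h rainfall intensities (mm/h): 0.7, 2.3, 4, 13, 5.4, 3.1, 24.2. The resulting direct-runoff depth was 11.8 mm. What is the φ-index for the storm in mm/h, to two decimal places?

φ ≈ 6.80 mm/h

Only the 2 blocks with intensity above φ contribute runoff: 13, 24.2 mm/h.
Σ(I−φ)·Δt = d  ⇒  (13+24.2 − 2φ)·0.5 = 11.8
φ = (37.20 − 11.8/0.5) / 2 = 6.80 mm/h.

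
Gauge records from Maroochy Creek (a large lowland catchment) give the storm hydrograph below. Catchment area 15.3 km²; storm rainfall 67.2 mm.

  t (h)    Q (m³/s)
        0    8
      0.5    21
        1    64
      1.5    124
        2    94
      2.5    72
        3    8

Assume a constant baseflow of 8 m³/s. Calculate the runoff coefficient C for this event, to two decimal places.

C ≈ 0.59

ΣQ_DR = 335.0 m³/s; V = ΣQ_DR·Δt = 6.030 × 10^5 m³.
Runoff depth d = V / A = 39.41 mm.
C = d / P = 39.41 / 67.2 = 0.59.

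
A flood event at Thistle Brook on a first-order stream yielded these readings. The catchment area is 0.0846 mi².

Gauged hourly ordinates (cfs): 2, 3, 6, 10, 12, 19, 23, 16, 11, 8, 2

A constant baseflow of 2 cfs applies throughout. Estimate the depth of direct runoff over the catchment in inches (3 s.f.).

Direct runoff: 0.0, 1.0, 4.0, 8.0, 10.0, 17.0, 21.0, 14.0, 9.0, 6.0, 0.0 cfs; ΣQ_DR = 90.00 cfs.
V = ΣQ_DR · Δt = 90.00 × 3600 s = 3.240 × 10^5 ft³.
Over A = 0.0846 mi², depth = V / A = 1.65 in.

d ≈ 1.65 in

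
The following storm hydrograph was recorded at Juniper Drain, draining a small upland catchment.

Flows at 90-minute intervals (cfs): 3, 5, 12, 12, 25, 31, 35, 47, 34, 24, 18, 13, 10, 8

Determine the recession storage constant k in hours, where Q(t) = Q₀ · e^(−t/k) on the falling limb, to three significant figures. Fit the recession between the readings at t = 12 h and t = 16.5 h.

On the falling limb, Q drops from 34 to 13 cfs between t = 12 h and t = 16.5 h (Δt = 4.5 h).
k = −Δt / ln(Q₂/Q₁) = −4.5 / ln(13/34) = 4.68 h.

k ≈ 4.68 h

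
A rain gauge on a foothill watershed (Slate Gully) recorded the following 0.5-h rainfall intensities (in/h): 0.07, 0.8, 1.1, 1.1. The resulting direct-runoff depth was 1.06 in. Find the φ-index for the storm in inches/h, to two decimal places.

Only the 3 blocks with intensity above φ contribute runoff: 0.8, 1.1, 1.1 in/h.
Σ(I−φ)·Δt = d  ⇒  (0.8+1.1+1.1 − 3φ)·0.5 = 1.06
φ = (3.000 − 1.06/0.5) / 3 = 0.29 in/h.

φ ≈ 0.29 in/h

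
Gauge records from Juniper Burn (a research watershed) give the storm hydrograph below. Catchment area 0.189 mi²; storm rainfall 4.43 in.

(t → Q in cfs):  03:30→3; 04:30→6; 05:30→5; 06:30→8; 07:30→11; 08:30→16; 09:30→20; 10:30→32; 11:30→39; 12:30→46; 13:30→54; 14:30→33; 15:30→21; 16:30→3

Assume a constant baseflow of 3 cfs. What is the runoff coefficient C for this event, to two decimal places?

ΣQ_DR = 255.0 cfs; V = ΣQ_DR·Δt = 9.180 × 10^5 ft³.
Runoff depth d = V / A = 2.091 in.
C = d / P = 2.091 / 4.43 = 0.47.

C ≈ 0.47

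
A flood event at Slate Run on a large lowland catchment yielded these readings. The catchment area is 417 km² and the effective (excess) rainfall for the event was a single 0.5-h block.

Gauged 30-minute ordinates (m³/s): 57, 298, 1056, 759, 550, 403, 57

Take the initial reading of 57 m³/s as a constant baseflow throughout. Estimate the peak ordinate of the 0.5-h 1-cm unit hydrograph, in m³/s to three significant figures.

U_p ≈ 832 m³/s

Direct runoff: 0.0, 241.0, 999.0, 702.0, 493.0, 346.0, 0.0 m³/s; ΣQ_DR = 2781 m³/s, peak = 999.0 m³/s.
Runoff depth d = ΣQ_DR·Δt / A = 2781 × 1800 / (417 km²) = 12.00 mm.
The 1-cm UH is the DRH scaled by (10 mm)/d, so U_p = 999.0 × 10/12.00 = 832 m³/s.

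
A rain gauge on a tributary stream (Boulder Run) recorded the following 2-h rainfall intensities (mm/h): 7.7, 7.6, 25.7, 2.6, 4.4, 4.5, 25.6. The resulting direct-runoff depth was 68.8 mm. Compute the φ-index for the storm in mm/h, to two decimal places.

Only the 2 blocks with intensity above φ contribute runoff: 25.7, 25.6 mm/h.
Σ(I−φ)·Δt = d  ⇒  (25.7+25.6 − 2φ)·2 = 68.8
φ = (51.30 − 68.8/2) / 2 = 8.45 mm/h.

φ ≈ 8.45 mm/h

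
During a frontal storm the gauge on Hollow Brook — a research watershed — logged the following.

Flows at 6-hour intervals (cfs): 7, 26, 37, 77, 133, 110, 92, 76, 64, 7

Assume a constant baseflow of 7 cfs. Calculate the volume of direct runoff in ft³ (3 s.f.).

Direct-runoff ordinates (Q − Q_b): 0.0, 19.0, 30.0, 70.0, 126.0, 103.0, 85.0, 69.0, 57.0, 0.0 cfs.
ΣQ_DR = 559.0 cfs.
With Δt = 6 h = 21600 s, V = ΣQ_DR · Δt = 559.0 × 21600 = 1.21 × 10^7 ft³.

V ≈ 1.21 × 10^7 ft³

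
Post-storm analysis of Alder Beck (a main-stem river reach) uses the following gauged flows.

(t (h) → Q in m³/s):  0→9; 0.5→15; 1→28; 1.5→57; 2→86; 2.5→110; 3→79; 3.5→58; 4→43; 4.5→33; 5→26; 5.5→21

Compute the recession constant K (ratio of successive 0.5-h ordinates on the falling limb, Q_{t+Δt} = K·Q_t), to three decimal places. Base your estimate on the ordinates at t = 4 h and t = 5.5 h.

K ≈ 0.787

Using the recession-limb readings at t = 4 h and t = 5.5 h: Q falls from 43 to 21 m³/s over 3 intervals.
K = (Q₂/Q₁)^(1/3) = (21/43)^(1/3) = 0.787.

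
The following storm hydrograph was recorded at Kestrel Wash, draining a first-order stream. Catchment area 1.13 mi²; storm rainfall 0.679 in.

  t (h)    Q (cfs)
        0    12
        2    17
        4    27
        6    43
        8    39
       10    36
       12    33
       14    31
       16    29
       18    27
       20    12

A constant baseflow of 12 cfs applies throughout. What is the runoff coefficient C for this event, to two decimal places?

ΣQ_DR = 174.0 cfs; V = ΣQ_DR·Δt = 1.253 × 10^6 ft³.
Runoff depth d = V / A = 0.4772 in.
C = d / P = 0.4772 / 0.679 = 0.70.

C ≈ 0.70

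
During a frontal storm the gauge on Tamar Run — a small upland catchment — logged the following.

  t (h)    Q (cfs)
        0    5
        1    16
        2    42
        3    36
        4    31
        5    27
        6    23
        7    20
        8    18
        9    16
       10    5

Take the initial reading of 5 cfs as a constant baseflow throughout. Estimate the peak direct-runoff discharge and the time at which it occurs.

Q_p = 37.0 cfs at t = 2 h

Subtracting baseflow gives direct-runoff ordinates: 0.0, 11.0, 37.0, 31.0, 26.0, 22.0, 18.0, 15.0, 13.0, 11.0, 0.0 cfs.
The maximum is 37.0 cfs, occurring at the reading for t = 2 h.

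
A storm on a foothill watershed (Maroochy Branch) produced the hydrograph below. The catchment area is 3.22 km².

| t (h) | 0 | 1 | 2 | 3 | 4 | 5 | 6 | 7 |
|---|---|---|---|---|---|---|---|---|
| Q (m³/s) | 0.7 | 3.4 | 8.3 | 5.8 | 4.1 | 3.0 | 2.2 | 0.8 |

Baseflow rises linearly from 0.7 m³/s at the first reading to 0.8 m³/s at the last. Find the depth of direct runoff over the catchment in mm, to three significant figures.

d ≈ 24.9 mm

Direct runoff: 0.00, 2.69, 7.57, 5.06, 3.34, 2.23, 1.41, 0.00 m³/s; ΣQ_DR = 22.30 m³/s.
V = ΣQ_DR · Δt = 22.30 × 3600 s = 80280 m³.
Over A = 3.22 km², depth = V / A = 24.9 mm.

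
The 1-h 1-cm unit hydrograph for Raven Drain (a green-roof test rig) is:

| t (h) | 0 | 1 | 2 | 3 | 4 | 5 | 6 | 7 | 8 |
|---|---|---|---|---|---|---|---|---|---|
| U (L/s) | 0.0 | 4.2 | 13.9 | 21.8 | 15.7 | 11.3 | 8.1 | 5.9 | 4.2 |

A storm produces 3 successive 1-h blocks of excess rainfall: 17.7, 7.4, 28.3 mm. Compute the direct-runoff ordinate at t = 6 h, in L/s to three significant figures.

By discrete convolution, Q_j = Σ (P_i / 10 mm) · U_{j−i}.
At t = 6 h (j=6): Q = (17.7/10)·8.1 + (7.4/10)·11.3 + (28.3/10)·15.7 = 67.1 L/s.

Q ≈ 67.1 L/s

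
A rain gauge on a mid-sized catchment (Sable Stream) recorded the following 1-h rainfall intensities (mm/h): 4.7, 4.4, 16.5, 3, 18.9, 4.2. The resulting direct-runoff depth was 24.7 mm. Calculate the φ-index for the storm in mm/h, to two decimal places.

Only the 2 blocks with intensity above φ contribute runoff: 16.5, 18.9 mm/h.
Σ(I−φ)·Δt = d  ⇒  (16.5+18.9 − 2φ)·1 = 24.7
φ = (35.40 − 24.7/1) / 2 = 5.35 mm/h.

φ ≈ 5.35 mm/h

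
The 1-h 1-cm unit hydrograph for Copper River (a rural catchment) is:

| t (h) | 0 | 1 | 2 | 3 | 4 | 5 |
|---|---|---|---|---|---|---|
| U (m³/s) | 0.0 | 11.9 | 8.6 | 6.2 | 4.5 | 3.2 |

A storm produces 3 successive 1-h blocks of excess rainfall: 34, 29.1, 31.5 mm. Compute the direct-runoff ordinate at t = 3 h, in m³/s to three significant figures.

Q ≈ 83.6 m³/s

By discrete convolution, Q_j = Σ (P_i / 10 mm) · U_{j−i}.
At t = 3 h (j=3): Q = (34/10)·6.2 + (29.1/10)·8.6 + (31.5/10)·11.9 = 83.6 m³/s.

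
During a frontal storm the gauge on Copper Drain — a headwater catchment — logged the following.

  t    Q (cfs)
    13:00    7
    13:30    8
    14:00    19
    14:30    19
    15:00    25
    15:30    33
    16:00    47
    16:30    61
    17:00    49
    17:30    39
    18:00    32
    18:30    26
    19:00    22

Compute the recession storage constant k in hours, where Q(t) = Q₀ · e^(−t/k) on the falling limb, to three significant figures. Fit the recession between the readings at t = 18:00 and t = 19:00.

On the falling limb, Q drops from 32 to 22 cfs between t = 18:00 and t = 19:00 (Δt = 1 h).
k = −Δt / ln(Q₂/Q₁) = −1 / ln(22/32) = 2.67 h.

k ≈ 2.67 h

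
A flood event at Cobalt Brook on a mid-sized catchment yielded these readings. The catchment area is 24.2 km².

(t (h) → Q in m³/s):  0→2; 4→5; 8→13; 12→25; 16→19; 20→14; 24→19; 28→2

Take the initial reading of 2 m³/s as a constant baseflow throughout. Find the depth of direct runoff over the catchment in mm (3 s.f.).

d ≈ 49.4 mm

Direct runoff: 0.0, 3.0, 11.0, 23.0, 17.0, 12.0, 17.0, 0.0 m³/s; ΣQ_DR = 83.00 m³/s.
V = ΣQ_DR · Δt = 83.00 × 14400 s = 1.195 × 10^6 m³.
Over A = 24.2 km², depth = V / A = 49.4 mm.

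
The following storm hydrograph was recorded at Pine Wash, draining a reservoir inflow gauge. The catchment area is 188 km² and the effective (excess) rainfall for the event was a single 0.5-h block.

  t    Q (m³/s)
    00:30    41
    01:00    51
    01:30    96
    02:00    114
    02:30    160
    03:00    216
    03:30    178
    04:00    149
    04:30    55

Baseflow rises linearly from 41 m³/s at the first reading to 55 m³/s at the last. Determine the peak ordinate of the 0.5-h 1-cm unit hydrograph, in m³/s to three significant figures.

Direct runoff: 0.00, 8.25, 51.50, 67.75, 112.00, 166.25, 126.50, 95.75, 0.00 m³/s; ΣQ_DR = 628.0 m³/s, peak = 166.25 m³/s.
Runoff depth d = ΣQ_DR·Δt / A = 628.0 × 1800 / (188 km²) = 6.013 mm.
The 1-cm UH is the DRH scaled by (10 mm)/d, so U_p = 166.25 × 10/6.013 = 276 m³/s.

U_p ≈ 276 m³/s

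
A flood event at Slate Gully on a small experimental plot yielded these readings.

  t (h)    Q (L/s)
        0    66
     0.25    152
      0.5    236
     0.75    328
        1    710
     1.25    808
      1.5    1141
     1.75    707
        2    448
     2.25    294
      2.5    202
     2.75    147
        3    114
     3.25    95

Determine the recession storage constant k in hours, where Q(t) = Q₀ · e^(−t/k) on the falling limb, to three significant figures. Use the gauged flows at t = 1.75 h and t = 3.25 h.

On the falling limb, Q drops from 707 to 95 L/s between t = 1.75 h and t = 3.25 h (Δt = 1.5 h).
k = −Δt / ln(Q₂/Q₁) = −1.5 / ln(95/707) = 0.747 h.

k ≈ 0.747 h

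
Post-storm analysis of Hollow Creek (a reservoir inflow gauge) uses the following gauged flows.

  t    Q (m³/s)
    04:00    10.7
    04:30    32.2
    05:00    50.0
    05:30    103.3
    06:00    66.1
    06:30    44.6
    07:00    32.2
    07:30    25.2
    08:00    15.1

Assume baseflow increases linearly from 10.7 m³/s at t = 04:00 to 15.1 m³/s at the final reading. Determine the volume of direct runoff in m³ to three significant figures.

V ≈ 4.74 × 10^5 m³

Direct-runoff ordinates (Q − Q_b): 0.00, 20.95, 38.20, 90.95, 53.20, 31.15, 18.20, 10.65, 0.00 m³/s.
ΣQ_DR = 263.3 m³/s.
With Δt = 0.5 h = 1800 s, V = ΣQ_DR · Δt = 263.3 × 1800 = 4.74 × 10^5 m³.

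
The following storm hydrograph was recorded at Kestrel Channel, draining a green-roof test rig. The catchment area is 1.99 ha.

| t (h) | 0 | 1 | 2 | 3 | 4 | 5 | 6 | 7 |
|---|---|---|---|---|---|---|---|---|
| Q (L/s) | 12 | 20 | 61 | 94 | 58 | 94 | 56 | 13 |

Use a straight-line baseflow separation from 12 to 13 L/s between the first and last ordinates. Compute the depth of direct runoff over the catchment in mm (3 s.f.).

Direct runoff: 0.00, 7.86, 48.71, 81.57, 45.43, 81.29, 43.14, 0.00 L/s; ΣQ_DR = 308.0 L/s.
V = ΣQ_DR · Δt = 308.0 × 3600 s = 1.109 × 10^6 L.
Over A = 1.99 ha, depth = V / A = 55.7 mm.

d ≈ 55.7 mm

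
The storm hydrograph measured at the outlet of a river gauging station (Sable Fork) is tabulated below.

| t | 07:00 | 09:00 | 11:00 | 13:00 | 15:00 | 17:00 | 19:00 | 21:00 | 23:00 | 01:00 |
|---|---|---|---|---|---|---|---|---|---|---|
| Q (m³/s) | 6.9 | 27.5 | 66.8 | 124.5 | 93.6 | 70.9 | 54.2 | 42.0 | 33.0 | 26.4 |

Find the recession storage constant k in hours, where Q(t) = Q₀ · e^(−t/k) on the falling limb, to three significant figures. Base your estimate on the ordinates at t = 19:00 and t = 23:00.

k ≈ 8.06 h

On the falling limb, Q drops from 54.2 to 33.0 m³/s between t = 19:00 and t = 23:00 (Δt = 4 h).
k = −Δt / ln(Q₂/Q₁) = −4 / ln(33.0/54.2) = 8.06 h.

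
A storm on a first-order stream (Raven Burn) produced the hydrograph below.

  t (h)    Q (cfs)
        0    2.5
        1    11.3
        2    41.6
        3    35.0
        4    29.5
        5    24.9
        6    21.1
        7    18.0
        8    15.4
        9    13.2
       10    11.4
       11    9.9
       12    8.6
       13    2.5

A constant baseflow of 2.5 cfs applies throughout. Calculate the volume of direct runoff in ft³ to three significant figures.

V ≈ 7.56 × 10^5 ft³

Direct-runoff ordinates (Q − Q_b): 0.0, 8.8, 39.1, 32.5, 27.0, 22.4, 18.6, 15.5, 12.9, 10.7, 8.9, 7.4, 6.1, 0.0 cfs.
ΣQ_DR = 209.9 cfs.
With Δt = 1 h = 3600 s, V = ΣQ_DR · Δt = 209.9 × 3600 = 7.56 × 10^5 ft³.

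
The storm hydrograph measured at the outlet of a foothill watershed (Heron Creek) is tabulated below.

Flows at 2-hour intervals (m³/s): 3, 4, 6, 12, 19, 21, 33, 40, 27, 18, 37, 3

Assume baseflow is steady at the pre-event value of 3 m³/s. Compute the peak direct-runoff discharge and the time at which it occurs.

Subtracting baseflow gives direct-runoff ordinates: 0.0, 1.0, 3.0, 9.0, 16.0, 18.0, 30.0, 37.0, 24.0, 15.0, 34.0, 0.0 m³/s.
The maximum is 37.0 m³/s, occurring at the reading for t = 14 h.

Q_p = 37.0 m³/s at t = 14 h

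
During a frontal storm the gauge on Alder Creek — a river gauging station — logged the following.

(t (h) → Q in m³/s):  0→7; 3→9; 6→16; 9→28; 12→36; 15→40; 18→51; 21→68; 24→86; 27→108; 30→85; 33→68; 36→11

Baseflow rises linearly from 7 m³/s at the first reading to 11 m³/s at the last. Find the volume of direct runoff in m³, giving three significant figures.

V ≈ 5.36 × 10^6 m³

Direct-runoff ordinates (Q − Q_b): 0.00, 1.67, 8.33, 20.00, 27.67, 31.33, 42.00, 58.67, 76.33, 98.00, 74.67, 57.33, 0.00 m³/s.
ΣQ_DR = 496.0 m³/s.
With Δt = 3 h = 10800 s, V = ΣQ_DR · Δt = 496.0 × 10800 = 5.36 × 10^6 m³.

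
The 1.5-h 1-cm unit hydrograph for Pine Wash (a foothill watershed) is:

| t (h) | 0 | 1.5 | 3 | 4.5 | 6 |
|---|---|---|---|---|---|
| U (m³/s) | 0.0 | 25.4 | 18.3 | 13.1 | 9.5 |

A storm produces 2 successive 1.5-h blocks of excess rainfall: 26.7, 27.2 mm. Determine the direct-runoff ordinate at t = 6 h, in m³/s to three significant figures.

Q ≈ 61.0 m³/s

By discrete convolution, Q_j = Σ (P_i / 10 mm) · U_{j−i}.
At t = 6 h (j=4): Q = (26.7/10)·9.5 + (27.2/10)·13.1 = 61.0 m³/s.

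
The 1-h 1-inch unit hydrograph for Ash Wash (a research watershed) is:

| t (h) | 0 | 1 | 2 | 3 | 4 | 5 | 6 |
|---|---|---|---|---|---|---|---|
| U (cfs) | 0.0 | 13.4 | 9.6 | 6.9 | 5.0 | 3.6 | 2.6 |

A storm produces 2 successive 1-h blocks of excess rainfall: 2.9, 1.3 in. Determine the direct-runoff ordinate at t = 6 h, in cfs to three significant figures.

Q ≈ 12.2 cfs

By discrete convolution, Q_j = Σ (P_i / 1 in) · U_{j−i}.
At t = 6 h (j=6): Q = (2.9/1)·2.6 + (1.3/1)·3.6 = 12.2 cfs.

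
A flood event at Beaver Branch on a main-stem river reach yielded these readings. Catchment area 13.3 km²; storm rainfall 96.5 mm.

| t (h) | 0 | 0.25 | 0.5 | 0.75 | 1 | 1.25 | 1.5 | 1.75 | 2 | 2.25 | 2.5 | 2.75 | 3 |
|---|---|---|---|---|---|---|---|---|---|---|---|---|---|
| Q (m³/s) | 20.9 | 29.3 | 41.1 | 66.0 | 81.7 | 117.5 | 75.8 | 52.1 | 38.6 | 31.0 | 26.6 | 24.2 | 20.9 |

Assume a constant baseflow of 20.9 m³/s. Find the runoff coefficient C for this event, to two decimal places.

ΣQ_DR = 354.0 m³/s; V = ΣQ_DR·Δt = 3.186 × 10^5 m³.
Runoff depth d = V / A = 23.95 mm.
C = d / P = 23.95 / 96.5 = 0.25.

C ≈ 0.25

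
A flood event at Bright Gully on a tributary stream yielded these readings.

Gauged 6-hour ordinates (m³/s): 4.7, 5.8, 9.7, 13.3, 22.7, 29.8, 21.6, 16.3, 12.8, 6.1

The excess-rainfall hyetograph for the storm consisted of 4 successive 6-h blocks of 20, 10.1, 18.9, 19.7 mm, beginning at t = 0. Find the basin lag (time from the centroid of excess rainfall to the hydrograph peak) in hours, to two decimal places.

Centroid of excess rainfall: t_c = Σ P_i·t̄_i / ΣP_i = 12.3450 h (block centres at 3, 9, 15, 21 h).
Hydrograph peak occurs at t = 30 h, so basin lag t_L = 30 − 12.3450 = 17.66 h.

t_L ≈ 17.66 h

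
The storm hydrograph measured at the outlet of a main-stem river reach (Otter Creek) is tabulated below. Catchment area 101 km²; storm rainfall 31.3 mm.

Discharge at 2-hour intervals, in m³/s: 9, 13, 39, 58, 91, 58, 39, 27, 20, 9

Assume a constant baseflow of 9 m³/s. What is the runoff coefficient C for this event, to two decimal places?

C ≈ 0.62

ΣQ_DR = 273.0 m³/s; V = ΣQ_DR·Δt = 1.966 × 10^6 m³.
Runoff depth d = V / A = 19.46 mm.
C = d / P = 19.46 / 31.3 = 0.62.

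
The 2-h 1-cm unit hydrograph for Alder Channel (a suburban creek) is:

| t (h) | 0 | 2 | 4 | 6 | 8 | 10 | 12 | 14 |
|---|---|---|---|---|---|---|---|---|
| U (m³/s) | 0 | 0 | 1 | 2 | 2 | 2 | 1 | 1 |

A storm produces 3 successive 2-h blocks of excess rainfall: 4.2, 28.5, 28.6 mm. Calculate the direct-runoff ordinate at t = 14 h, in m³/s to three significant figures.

By discrete convolution, Q_j = Σ (P_i / 10 mm) · U_{j−i}.
At t = 14 h (j=7): Q = (4.2/10)·1 + (28.5/10)·1 + (28.6/10)·2 = 8.99 m³/s.

Q ≈ 8.99 m³/s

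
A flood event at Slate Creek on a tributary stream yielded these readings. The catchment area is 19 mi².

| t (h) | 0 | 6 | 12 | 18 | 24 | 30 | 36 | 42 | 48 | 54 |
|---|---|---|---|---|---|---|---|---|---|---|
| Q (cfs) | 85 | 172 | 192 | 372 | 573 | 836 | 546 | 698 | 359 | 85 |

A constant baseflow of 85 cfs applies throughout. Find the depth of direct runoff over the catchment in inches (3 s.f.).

d ≈ 1.50 in

Direct runoff: 0.0, 87.0, 107.0, 287.0, 488.0, 751.0, 461.0, 613.0, 274.0, 0.0 cfs; ΣQ_DR = 3068 cfs.
V = ΣQ_DR · Δt = 3068 × 21600 s = 6.627 × 10^7 ft³.
Over A = 19 mi², depth = V / A = 1.50 in.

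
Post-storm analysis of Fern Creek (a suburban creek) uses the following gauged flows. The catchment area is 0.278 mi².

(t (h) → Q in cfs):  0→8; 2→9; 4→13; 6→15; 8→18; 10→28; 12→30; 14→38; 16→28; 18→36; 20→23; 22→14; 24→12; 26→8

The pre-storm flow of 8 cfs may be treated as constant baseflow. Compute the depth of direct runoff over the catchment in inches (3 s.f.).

d ≈ 1.87 in

Direct runoff: 0.0, 1.0, 5.0, 7.0, 10.0, 20.0, 22.0, 30.0, 20.0, 28.0, 15.0, 6.0, 4.0, 0.0 cfs; ΣQ_DR = 168.0 cfs.
V = ΣQ_DR · Δt = 168.0 × 7200 s = 1.210 × 10^6 ft³.
Over A = 0.278 mi², depth = V / A = 1.87 in.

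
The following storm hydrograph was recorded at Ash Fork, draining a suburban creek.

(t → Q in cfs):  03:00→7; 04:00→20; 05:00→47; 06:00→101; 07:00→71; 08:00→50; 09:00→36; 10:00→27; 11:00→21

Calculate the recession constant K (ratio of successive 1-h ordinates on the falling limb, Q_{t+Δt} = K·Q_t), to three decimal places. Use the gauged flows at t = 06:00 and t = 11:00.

K ≈ 0.730

Using the recession-limb readings at t = 06:00 and t = 11:00: Q falls from 101 to 21 cfs over 5 intervals.
K = (Q₂/Q₁)^(1/5) = (21/101)^(1/5) = 0.730.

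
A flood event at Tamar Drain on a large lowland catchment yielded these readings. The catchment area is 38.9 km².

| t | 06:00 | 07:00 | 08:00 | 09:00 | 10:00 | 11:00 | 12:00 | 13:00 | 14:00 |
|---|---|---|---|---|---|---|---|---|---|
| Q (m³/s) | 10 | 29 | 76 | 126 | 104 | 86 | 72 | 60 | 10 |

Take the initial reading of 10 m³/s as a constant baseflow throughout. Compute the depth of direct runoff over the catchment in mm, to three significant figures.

Direct runoff: 0.0, 19.0, 66.0, 116.0, 94.0, 76.0, 62.0, 50.0, 0.0 m³/s; ΣQ_DR = 483.0 m³/s.
V = ΣQ_DR · Δt = 483.0 × 3600 s = 1.739 × 10^6 m³.
Over A = 38.9 km², depth = V / A = 44.7 mm.

d ≈ 44.7 mm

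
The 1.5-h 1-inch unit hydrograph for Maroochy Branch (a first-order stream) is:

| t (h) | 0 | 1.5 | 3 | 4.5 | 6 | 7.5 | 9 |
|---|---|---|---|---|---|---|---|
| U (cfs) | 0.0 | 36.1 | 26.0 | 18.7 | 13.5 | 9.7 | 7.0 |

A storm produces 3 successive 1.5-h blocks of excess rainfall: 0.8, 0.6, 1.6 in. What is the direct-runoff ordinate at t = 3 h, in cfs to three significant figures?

Q ≈ 42.5 cfs

By discrete convolution, Q_j = Σ (P_i / 1 in) · U_{j−i}.
At t = 3 h (j=2): Q = (0.8/1)·26.0 + (0.6/1)·36.1 + (1.6/1)·0.0 = 42.5 cfs.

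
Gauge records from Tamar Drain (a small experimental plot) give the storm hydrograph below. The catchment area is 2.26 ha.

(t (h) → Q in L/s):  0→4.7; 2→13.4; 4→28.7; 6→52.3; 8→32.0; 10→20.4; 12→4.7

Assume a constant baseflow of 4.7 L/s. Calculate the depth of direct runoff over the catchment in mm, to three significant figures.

Direct runoff: 0.0, 8.7, 24.0, 47.6, 27.3, 15.7, 0.0 L/s; ΣQ_DR = 123.3 L/s.
V = ΣQ_DR · Δt = 123.3 × 7200 s = 8.878 × 10^5 L.
Over A = 2.26 ha, depth = V / A = 39.3 mm.

d ≈ 39.3 mm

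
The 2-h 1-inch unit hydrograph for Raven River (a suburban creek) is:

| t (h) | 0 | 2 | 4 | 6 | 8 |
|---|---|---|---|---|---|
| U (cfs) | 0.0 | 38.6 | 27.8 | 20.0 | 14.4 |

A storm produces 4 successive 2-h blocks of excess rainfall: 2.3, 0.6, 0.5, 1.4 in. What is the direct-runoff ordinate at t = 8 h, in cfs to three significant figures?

By discrete convolution, Q_j = Σ (P_i / 1 in) · U_{j−i}.
At t = 8 h (j=4): Q = (2.3/1)·14.4 + (0.6/1)·20.0 + (0.5/1)·27.8 + (1.4/1)·38.6 = 113 cfs.

Q ≈ 113 cfs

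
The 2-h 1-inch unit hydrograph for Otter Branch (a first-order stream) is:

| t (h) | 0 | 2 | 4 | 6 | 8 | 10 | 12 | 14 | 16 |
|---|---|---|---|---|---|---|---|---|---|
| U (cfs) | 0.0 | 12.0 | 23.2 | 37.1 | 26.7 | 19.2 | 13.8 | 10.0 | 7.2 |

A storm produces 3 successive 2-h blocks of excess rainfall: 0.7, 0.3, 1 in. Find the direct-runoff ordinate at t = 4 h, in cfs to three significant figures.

By discrete convolution, Q_j = Σ (P_i / 1 in) · U_{j−i}.
At t = 4 h (j=2): Q = (0.7/1)·23.2 + (0.3/1)·12.0 + (1/1)·0.0 = 19.8 cfs.

Q ≈ 19.8 cfs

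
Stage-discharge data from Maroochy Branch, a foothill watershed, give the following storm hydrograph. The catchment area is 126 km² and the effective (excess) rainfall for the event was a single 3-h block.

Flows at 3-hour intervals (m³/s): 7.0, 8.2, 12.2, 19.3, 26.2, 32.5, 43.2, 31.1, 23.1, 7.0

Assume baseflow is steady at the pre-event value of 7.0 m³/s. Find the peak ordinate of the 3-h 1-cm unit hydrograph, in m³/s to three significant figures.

U_p ≈ 30.2 m³/s

Direct runoff: 0.0, 1.2, 5.2, 12.3, 19.2, 25.5, 36.2, 24.1, 16.1, 0.0 m³/s; ΣQ_DR = 139.8 m³/s, peak = 36.2 m³/s.
Runoff depth d = ΣQ_DR·Δt / A = 139.8 × 10800 / (126 km²) = 11.98 mm.
The 1-cm UH is the DRH scaled by (10 mm)/d, so U_p = 36.2 × 10/11.98 = 30.2 m³/s.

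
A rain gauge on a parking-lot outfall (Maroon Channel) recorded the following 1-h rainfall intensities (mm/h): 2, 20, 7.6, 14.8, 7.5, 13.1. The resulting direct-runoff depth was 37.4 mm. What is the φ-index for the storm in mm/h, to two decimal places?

Only the 5 blocks with intensity above φ contribute runoff: 20, 7.6, 14.8, 7.5, 13.1 mm/h.
Σ(I−φ)·Δt = d  ⇒  (20+7.6+14.8+7.5+13.1 − 5φ)·1 = 37.4
φ = (63.00 − 37.4/1) / 5 = 5.12 mm/h.

φ ≈ 5.12 mm/h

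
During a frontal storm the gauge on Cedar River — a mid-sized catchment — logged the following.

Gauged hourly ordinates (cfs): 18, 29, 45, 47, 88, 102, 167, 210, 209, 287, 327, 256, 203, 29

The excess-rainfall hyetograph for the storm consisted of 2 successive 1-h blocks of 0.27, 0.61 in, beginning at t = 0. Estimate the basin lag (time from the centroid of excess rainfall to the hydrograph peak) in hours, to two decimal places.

Centroid of excess rainfall: t_c = Σ P_i·t̄_i / ΣP_i = 1.1932 h (block centres at 0.5, 1.5 h).
Hydrograph peak occurs at t = 10 h, so basin lag t_L = 10 − 1.1932 = 8.81 h.

t_L ≈ 8.81 h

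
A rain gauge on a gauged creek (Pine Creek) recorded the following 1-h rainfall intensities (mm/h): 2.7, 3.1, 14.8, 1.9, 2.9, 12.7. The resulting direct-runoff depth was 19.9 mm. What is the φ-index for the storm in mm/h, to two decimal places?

Only the 2 blocks with intensity above φ contribute runoff: 14.8, 12.7 mm/h.
Σ(I−φ)·Δt = d  ⇒  (14.8+12.7 − 2φ)·1 = 19.9
φ = (27.50 − 19.9/1) / 2 = 3.80 mm/h.

φ ≈ 3.80 mm/h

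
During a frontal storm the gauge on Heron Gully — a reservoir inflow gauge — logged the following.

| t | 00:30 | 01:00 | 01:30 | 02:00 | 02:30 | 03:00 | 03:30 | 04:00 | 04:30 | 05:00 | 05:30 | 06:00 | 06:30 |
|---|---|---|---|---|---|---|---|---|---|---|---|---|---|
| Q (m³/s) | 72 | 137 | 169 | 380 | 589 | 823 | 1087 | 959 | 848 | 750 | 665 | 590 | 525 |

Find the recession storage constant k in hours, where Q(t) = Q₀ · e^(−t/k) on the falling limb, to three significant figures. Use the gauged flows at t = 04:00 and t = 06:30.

k ≈ 4.15 h

On the falling limb, Q drops from 959 to 525 m³/s between t = 04:00 and t = 06:30 (Δt = 2.5 h).
k = −Δt / ln(Q₂/Q₁) = −2.5 / ln(525/959) = 4.15 h.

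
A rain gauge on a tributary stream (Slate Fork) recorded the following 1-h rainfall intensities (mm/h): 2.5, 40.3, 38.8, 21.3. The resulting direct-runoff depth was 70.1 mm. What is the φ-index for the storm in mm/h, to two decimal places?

Only the 3 blocks with intensity above φ contribute runoff: 40.3, 38.8, 21.3 mm/h.
Σ(I−φ)·Δt = d  ⇒  (40.3+38.8+21.3 − 3φ)·1 = 70.1
φ = (100.4 − 70.1/1) / 3 = 10.10 mm/h.

φ ≈ 10.10 mm/h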